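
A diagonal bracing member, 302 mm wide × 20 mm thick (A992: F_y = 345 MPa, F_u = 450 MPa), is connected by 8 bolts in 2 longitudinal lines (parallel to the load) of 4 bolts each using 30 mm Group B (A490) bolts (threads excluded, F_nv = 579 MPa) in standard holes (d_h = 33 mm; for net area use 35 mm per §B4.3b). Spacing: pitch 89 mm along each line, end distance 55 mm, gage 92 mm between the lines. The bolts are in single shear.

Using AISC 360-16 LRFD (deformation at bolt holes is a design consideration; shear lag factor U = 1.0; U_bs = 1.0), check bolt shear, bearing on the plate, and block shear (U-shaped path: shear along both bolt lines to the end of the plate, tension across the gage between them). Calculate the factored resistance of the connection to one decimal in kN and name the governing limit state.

2000.7 kN (block shear governs)

Bolt shear: A_b = π(30)²/4 = 706.86 mm². φR_n = 0.75 × 579 × 706.86 × 8 × 1 = 2455.6 kN.
Bearing (20 mm plate, F_u = 450 MPa): end bolts L_c = 55 − 33/2 = 38.5, R_n = min(1.2×38.5×20×450, 2.4×30×20×450) = 415.8 kN/bolt; interior L_c = 89 − 33 = 56, R_n = 604.8 kN/bolt. φR_n = 0.75 × (2×415.8 + 6×604.8) = 3345.3 kN.
Block shear: shear path 2×[55+3×89] = 2×322 mm, A_gv = 12880, A_nv = 2×(322 − 3.5×35)×20 = 7980 mm²; tension across gage: (92 − 1×35)×20 = 1140 mm². R_n = min(0.6×450×7980, 0.6×345×12880) + 1.0×450×1140 = min(2154.6, 2666.2) + 513 = 2667.6 kN. φR_n = 0.75 × 2667.6 = 2000.7 kN.
Governing: min(2455.6, 3345.3, 2000.7) = 2000.7 kN → block shear.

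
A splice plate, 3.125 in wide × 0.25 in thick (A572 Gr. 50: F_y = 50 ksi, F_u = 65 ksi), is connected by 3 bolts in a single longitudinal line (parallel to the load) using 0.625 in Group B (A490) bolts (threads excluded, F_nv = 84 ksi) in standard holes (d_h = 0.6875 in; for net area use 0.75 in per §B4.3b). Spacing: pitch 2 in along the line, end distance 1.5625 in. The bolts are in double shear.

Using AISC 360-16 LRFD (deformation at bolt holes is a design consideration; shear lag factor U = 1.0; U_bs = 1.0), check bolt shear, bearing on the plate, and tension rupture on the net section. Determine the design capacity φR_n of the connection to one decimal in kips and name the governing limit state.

28.9 kips (net-section rupture governs)

Bolt shear: A_b = π(0.625)²/4 = 0.3068 in². φR_n = 0.75 × 84 × 0.3068 × 3 × 2 = 116.0 kips.
Bearing (0.25 in plate, F_u = 65 ksi): end bolts L_c = 1.5625 − 0.6875/2 = 1.21875, R_n = min(1.2×1.21875×0.25×65, 2.4×0.625×0.25×65) = 23.766 kips/bolt; interior L_c = 2 − 0.6875 = 1.3125, R_n = 24.375 kips/bolt. φR_n = 0.75 × (1×23.766 + 2×24.375) = 54.4 kips.
Tension rupture (net): A_n = (3.125 − 1×0.75)×0.25 = 0.59375 in² (U = 1.0, A_e = A_n). φR_n = 0.75 × 65 × 0.59375 = 28.9 kips.
Governing: min(116.0, 54.4, 28.9) = 28.9 kips → net-section rupture.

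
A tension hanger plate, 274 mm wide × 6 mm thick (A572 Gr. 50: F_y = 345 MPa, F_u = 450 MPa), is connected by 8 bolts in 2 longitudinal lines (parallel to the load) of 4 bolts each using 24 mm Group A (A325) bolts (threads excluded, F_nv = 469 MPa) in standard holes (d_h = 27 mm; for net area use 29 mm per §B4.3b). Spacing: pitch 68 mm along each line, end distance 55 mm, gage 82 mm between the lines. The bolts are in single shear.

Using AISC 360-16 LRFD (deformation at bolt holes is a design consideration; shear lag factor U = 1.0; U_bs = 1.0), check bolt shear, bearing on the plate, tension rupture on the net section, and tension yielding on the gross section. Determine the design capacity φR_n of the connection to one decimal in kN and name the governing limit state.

437.4 kN (net-section rupture governs)

Bolt shear: A_b = π(24)²/4 = 452.39 mm². φR_n = 0.75 × 469 × 452.39 × 8 × 1 = 1273.0 kN.
Bearing (6 mm plate, F_u = 450 MPa): end bolts L_c = 55 − 27/2 = 41.5, R_n = min(1.2×41.5×6×450, 2.4×24×6×450) = 134.46 kN/bolt; interior L_c = 68 − 27 = 41, R_n = 132.84 kN/bolt. φR_n = 0.75 × (2×134.46 + 6×132.84) = 799.5 kN.
Tension rupture (net): A_n = (274 − 2×29)×6 = 1296 mm² (U = 1.0, A_e = A_n). φR_n = 0.75 × 450 × 1296 = 437.4 kN.
Tension yield (gross): A_g = 274×6 = 1644 mm². φR_n = 0.90 × 345 × 1644 = 510.5 kN.
Governing: min(1273.0, 799.5, 437.4, 510.5) = 437.4 kN → net-section rupture.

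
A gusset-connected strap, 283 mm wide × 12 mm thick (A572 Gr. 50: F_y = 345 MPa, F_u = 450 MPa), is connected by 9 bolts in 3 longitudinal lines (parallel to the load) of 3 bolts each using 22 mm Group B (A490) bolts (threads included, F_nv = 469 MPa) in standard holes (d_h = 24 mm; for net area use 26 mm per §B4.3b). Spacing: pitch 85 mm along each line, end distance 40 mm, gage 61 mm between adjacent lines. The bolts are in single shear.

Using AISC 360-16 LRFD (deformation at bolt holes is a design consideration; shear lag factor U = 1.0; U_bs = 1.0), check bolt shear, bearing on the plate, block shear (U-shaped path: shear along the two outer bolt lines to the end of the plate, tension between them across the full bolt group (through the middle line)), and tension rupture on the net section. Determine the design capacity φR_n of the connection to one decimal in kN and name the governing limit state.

830.3 kN (net-section rupture governs)

Bolt shear: A_b = π(22)²/4 = 380.13 mm². φR_n = 0.75 × 469 × 380.13 × 9 × 1 = 1203.4 kN.
Bearing (12 mm plate, F_u = 450 MPa): end bolts L_c = 40 − 24/2 = 28, R_n = min(1.2×28×12×450, 2.4×22×12×450) = 181.44 kN/bolt; interior L_c = 85 − 24 = 61, R_n = 285.12 kN/bolt. φR_n = 0.75 × (3×181.44 + 6×285.12) = 1691.3 kN.
Block shear: shear path 2×[40+2×85] = 2×210 mm, A_gv = 5040, A_nv = 2×(210 − 2.5×26)×12 = 3480 mm²; tension across gage: (122 − 2×26)×12 = 840 mm². R_n = min(0.6×450×3480, 0.6×345×5040) + 1.0×450×840 = min(939.6, 1043.3) + 378 = 1317.6 kN. φR_n = 0.75 × 1317.6 = 988.2 kN.
Tension rupture (net): A_n = (283 − 3×26)×12 = 2460 mm² (U = 1.0, A_e = A_n). φR_n = 0.75 × 450 × 2460 = 830.3 kN.
Governing: min(1203.4, 1691.3, 988.2, 830.3) = 830.3 kN → net-section rupture.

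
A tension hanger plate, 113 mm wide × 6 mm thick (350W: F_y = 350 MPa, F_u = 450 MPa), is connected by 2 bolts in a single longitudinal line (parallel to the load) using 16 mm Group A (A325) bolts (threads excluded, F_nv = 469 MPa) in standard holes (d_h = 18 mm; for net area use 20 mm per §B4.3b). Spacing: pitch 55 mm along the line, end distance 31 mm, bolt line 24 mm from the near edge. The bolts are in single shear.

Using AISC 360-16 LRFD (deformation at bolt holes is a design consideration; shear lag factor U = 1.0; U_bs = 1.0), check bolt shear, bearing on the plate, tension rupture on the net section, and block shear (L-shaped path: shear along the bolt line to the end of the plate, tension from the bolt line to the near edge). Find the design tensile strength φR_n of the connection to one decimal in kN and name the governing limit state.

Bolt shear: A_b = π(16)²/4 = 201.06 mm². φR_n = 0.75 × 469 × 201.06 × 2 × 1 = 141.4 kN.
Bearing (6 mm plate, F_u = 450 MPa): end bolts L_c = 31 − 18/2 = 22, R_n = min(1.2×22×6×450, 2.4×16×6×450) = 71.28 kN/bolt; interior L_c = 55 − 18 = 37, R_n = 103.68 kN/bolt. φR_n = 0.75 × (1×71.28 + 1×103.68) = 131.2 kN.
Tension rupture (net): A_n = (113 − 1×20)×6 = 558 mm² (U = 1.0, A_e = A_n). φR_n = 0.75 × 450 × 558 = 188.3 kN.
Block shear: shear path 1×[31+1×55] = 1×86 mm, A_gv = 516, A_nv = 1×(86 − 1.5×20)×6 = 336 mm²; tension to near edge: (24 − 0.5×20)×6 = 84 mm². R_n = min(0.6×450×336, 0.6×350×516) + 1.0×450×84 = min(90.72, 108.36) + 37.8 = 128.52 kN. φR_n = 0.75 × 128.52 = 96.4 kN.
Governing: min(141.4, 131.2, 188.3, 96.4) = 96.4 kN → block shear.

96.4 kN (block shear governs)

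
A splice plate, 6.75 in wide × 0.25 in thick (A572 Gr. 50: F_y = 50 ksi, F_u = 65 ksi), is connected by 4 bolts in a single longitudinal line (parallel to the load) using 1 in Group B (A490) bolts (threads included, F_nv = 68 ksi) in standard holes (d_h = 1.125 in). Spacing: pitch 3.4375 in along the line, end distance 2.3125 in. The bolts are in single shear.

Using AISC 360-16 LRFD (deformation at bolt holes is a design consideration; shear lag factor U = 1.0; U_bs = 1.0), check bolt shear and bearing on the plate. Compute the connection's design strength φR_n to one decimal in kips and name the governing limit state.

Bolt shear: A_b = π(1)²/4 = 0.7854 in². φR_n = 0.75 × 68 × 0.7854 × 4 × 1 = 160.2 kips.
Bearing (0.25 in plate, F_u = 65 ksi): end bolts L_c = 2.3125 − 1.125/2 = 1.75, R_n = min(1.2×1.75×0.25×65, 2.4×1×0.25×65) = 34.125 kips/bolt; interior L_c = 3.4375 − 1.125 = 2.3125, R_n = 39 kips/bolt. φR_n = 0.75 × (1×34.125 + 3×39) = 113.3 kips.
Governing: min(160.2, 113.3) = 113.3 kips → bearing.

113.3 kips (bearing governs)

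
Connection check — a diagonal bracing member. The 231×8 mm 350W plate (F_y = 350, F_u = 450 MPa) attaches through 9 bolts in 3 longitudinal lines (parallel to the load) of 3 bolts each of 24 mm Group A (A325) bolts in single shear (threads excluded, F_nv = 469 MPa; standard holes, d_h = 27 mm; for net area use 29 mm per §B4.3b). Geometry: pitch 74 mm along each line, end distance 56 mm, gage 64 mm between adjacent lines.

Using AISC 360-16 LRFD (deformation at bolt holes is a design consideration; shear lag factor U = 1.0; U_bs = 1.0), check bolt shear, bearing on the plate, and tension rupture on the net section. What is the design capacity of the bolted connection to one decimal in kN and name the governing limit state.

Bolt shear: A_b = π(24)²/4 = 452.39 mm². φR_n = 0.75 × 469 × 452.39 × 9 × 1 = 1432.2 kN.
Bearing (8 mm plate, F_u = 450 MPa): end bolts L_c = 56 − 27/2 = 42.5, R_n = min(1.2×42.5×8×450, 2.4×24×8×450) = 183.6 kN/bolt; interior L_c = 74 − 27 = 47, R_n = 203.04 kN/bolt. φR_n = 0.75 × (3×183.6 + 6×203.04) = 1326.8 kN.
Tension rupture (net): A_n = (231 − 3×29)×8 = 1152 mm² (U = 1.0, A_e = A_n). φR_n = 0.75 × 450 × 1152 = 388.8 kN.
Governing: min(1432.2, 1326.8, 388.8) = 388.8 kN → net-section rupture.

388.8 kN (net-section rupture governs)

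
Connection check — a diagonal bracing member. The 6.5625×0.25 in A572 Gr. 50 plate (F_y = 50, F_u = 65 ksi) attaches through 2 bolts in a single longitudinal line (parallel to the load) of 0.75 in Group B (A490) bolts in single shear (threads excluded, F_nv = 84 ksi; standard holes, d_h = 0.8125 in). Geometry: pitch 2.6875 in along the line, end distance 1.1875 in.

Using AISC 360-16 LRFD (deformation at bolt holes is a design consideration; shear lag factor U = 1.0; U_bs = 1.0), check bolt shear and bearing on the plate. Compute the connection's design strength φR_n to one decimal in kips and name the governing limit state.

Bolt shear: A_b = π(0.75)²/4 = 0.44179 in². φR_n = 0.75 × 84 × 0.44179 × 2 × 1 = 55.7 kips.
Bearing (0.25 in plate, F_u = 65 ksi): end bolts L_c = 1.1875 − 0.8125/2 = 0.78125, R_n = min(1.2×0.78125×0.25×65, 2.4×0.75×0.25×65) = 15.234 kips/bolt; interior L_c = 2.6875 − 0.8125 = 1.875, R_n = 29.25 kips/bolt. φR_n = 0.75 × (1×15.234 + 1×29.25) = 33.4 kips.
Governing: min(55.7, 33.4) = 33.4 kips → bearing.

33.4 kips (bearing governs)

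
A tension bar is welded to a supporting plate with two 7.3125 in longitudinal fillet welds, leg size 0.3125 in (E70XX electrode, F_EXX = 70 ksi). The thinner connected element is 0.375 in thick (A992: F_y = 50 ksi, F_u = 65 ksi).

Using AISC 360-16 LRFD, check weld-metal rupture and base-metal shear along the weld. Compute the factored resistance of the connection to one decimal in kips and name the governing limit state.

Weld metal: throat = 0.707×0.3125 = 0.22094 in, L = 2×7.3125 = 14.625 in. φR_n = 0.75 × 0.6 × 70 × 0.22094 × 14.625 = 101.8 kips.
Base metal shear (0.375 in plate): yield φR_n = 1.0×0.6×50×0.375×14.625 = 164.5 kips; rupture φR_n = 0.75×0.6×65×0.375×14.625 = 160.4 kips; take 160.4 kips (rupture).
Governing: min(101.8, 160.4) = 101.8 kips → weld metal.

101.8 kips (weld metal governs)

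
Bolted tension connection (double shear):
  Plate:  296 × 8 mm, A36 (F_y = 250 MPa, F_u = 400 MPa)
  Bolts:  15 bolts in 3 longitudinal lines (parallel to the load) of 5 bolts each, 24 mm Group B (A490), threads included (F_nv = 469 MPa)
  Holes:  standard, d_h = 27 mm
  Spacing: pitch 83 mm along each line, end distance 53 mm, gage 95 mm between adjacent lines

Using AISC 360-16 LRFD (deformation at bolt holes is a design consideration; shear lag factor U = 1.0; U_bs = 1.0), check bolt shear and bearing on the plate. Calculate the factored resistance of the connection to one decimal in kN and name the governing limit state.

2000.2 kN (bearing governs)

Bolt shear: A_b = π(24)²/4 = 452.39 mm². φR_n = 0.75 × 469 × 452.39 × 15 × 2 = 4773.8 kN.
Bearing (8 mm plate, F_u = 400 MPa): end bolts L_c = 53 − 27/2 = 39.5, R_n = min(1.2×39.5×8×400, 2.4×24×8×400) = 151.68 kN/bolt; interior L_c = 83 − 27 = 56, R_n = 184.32 kN/bolt. φR_n = 0.75 × (3×151.68 + 12×184.32) = 2000.2 kN.
Governing: min(4773.8, 2000.2) = 2000.2 kN → bearing.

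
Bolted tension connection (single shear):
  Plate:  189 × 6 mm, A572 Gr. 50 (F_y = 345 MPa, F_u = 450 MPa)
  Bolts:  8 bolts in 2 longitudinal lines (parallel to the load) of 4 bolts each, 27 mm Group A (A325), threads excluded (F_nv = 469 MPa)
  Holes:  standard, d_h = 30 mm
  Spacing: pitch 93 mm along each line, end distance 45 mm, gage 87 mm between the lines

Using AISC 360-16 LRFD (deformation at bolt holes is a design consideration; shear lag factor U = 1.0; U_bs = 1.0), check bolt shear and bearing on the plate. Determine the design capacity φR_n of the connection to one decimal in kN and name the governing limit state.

933.1 kN (bearing governs)

Bolt shear: A_b = π(27)²/4 = 572.56 mm². φR_n = 0.75 × 469 × 572.56 × 8 × 1 = 1611.2 kN.
Bearing (6 mm plate, F_u = 450 MPa): end bolts L_c = 45 − 30/2 = 30, R_n = min(1.2×30×6×450, 2.4×27×6×450) = 97.2 kN/bolt; interior L_c = 93 − 30 = 63, R_n = 174.96 kN/bolt. φR_n = 0.75 × (2×97.2 + 6×174.96) = 933.1 kN.
Governing: min(1611.2, 933.1) = 933.1 kN → bearing.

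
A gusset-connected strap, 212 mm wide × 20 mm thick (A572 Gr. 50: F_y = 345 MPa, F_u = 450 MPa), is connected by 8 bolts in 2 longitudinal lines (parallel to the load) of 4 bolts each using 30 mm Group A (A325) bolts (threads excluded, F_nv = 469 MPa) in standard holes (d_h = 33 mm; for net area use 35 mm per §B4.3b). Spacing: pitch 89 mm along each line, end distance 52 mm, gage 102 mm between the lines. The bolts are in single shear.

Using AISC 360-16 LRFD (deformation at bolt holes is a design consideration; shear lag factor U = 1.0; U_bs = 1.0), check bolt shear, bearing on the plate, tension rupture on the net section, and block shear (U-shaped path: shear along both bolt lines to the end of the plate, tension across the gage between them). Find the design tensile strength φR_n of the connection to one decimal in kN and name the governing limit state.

958.5 kN (net-section rupture governs)

Bolt shear: A_b = π(30)²/4 = 706.86 mm². φR_n = 0.75 × 469 × 706.86 × 8 × 1 = 1989.1 kN.
Bearing (20 mm plate, F_u = 450 MPa): end bolts L_c = 52 − 33/2 = 35.5, R_n = min(1.2×35.5×20×450, 2.4×30×20×450) = 383.4 kN/bolt; interior L_c = 89 − 33 = 56, R_n = 604.8 kN/bolt. φR_n = 0.75 × (2×383.4 + 6×604.8) = 3296.7 kN.
Tension rupture (net): A_n = (212 − 2×35)×20 = 2840 mm² (U = 1.0, A_e = A_n). φR_n = 0.75 × 450 × 2840 = 958.5 kN.
Block shear: shear path 2×[52+3×89] = 2×319 mm, A_gv = 12760, A_nv = 2×(319 − 3.5×35)×20 = 7860 mm²; tension across gage: (102 − 1×35)×20 = 1340 mm². R_n = min(0.6×450×7860, 0.6×345×12760) + 1.0×450×1340 = min(2122.2, 2641.3) + 603 = 2725.2 kN. φR_n = 0.75 × 2725.2 = 2043.9 kN.
Governing: min(1989.1, 3296.7, 958.5, 2043.9) = 958.5 kN → net-section rupture.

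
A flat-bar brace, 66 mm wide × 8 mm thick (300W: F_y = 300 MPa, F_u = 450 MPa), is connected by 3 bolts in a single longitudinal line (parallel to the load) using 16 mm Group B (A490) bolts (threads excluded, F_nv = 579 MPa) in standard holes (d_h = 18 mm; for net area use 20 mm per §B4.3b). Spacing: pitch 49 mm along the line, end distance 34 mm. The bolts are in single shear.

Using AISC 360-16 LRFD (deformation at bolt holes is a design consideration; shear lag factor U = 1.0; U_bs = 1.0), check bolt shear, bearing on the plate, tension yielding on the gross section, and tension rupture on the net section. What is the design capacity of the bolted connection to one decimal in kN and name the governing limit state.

Bolt shear: A_b = π(16)²/4 = 201.06 mm². φR_n = 0.75 × 579 × 201.06 × 3 × 1 = 261.9 kN.
Bearing (8 mm plate, F_u = 450 MPa): end bolts L_c = 34 − 18/2 = 25, R_n = min(1.2×25×8×450, 2.4×16×8×450) = 108 kN/bolt; interior L_c = 49 − 18 = 31, R_n = 133.92 kN/bolt. φR_n = 0.75 × (1×108 + 2×133.92) = 281.9 kN.
Tension yield (gross): A_g = 66×8 = 528 mm². φR_n = 0.90 × 300 × 528 = 142.6 kN.
Tension rupture (net): A_n = (66 − 1×20)×8 = 368 mm² (U = 1.0, A_e = A_n). φR_n = 0.75 × 450 × 368 = 124.2 kN.
Governing: min(261.9, 281.9, 142.6, 124.2) = 124.2 kN → net-section rupture.

124.2 kN (net-section rupture governs)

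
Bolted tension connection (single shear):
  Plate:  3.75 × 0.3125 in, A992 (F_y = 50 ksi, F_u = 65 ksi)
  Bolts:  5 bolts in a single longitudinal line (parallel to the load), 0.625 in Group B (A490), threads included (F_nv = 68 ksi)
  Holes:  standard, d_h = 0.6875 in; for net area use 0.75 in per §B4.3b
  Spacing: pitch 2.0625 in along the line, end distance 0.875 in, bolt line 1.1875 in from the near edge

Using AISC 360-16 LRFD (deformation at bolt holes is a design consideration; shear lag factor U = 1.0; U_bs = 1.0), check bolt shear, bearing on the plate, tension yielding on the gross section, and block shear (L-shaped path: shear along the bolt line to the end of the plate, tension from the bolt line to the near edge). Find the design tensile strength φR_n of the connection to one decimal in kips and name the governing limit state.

Bolt shear: A_b = π(0.625)²/4 = 0.3068 in². φR_n = 0.75 × 68 × 0.3068 × 5 × 1 = 78.2 kips.
Bearing (0.3125 in plate, F_u = 65 ksi): end bolts L_c = 0.875 − 0.6875/2 = 0.53125, R_n = min(1.2×0.53125×0.3125×65, 2.4×0.625×0.3125×65) = 12.949 kips/bolt; interior L_c = 2.0625 − 0.6875 = 1.375, R_n = 30.469 kips/bolt. φR_n = 0.75 × (1×12.949 + 4×30.469) = 101.1 kips.
Tension yield (gross): A_g = 3.75×0.3125 = 1.1719 in². φR_n = 0.90 × 50 × 1.1719 = 52.7 kips.
Block shear: shear path 1×[0.875+4×2.0625] = 1×9.125 in, A_gv = 2.8516, A_nv = 1×(9.125 − 4.5×0.75)×0.3125 = 1.7969 in²; tension to near edge: (1.1875 − 0.5×0.75)×0.3125 = 0.25391 in². R_n = min(0.6×65×1.7969, 0.6×50×2.8516) + 1.0×65×0.25391 = min(70.079, 85.548) + 16.504 = 86.583 kips. φR_n = 0.75 × 86.583 = 64.9 kips.
Governing: min(78.2, 101.1, 52.7, 64.9) = 52.7 kips → gross-section yield.

52.7 kips (gross-section yield governs)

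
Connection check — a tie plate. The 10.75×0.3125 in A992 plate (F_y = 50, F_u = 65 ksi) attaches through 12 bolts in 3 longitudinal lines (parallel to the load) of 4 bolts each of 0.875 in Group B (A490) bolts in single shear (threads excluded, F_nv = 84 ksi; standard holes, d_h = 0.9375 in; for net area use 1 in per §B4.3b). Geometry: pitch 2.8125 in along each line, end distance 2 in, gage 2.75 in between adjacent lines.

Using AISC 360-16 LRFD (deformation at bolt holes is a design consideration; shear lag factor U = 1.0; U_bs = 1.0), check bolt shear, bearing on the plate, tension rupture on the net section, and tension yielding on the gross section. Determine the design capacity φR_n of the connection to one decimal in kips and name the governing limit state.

118.1 kips (net-section rupture governs)

Bolt shear: A_b = π(0.875)²/4 = 0.60132 in². φR_n = 0.75 × 84 × 0.60132 × 12 × 1 = 454.6 kips.
Bearing (0.3125 in plate, F_u = 65 ksi): end bolts L_c = 2 − 0.9375/2 = 1.53125, R_n = min(1.2×1.53125×0.3125×65, 2.4×0.875×0.3125×65) = 37.324 kips/bolt; interior L_c = 2.8125 − 0.9375 = 1.875, R_n = 42.656 kips/bolt. φR_n = 0.75 × (3×37.324 + 9×42.656) = 371.9 kips.
Tension rupture (net): A_n = (10.75 − 3×1)×0.3125 = 2.4219 in² (U = 1.0, A_e = A_n). φR_n = 0.75 × 65 × 2.4219 = 118.1 kips.
Tension yield (gross): A_g = 10.75×0.3125 = 3.3594 in². φR_n = 0.90 × 50 × 3.3594 = 151.2 kips.
Governing: min(454.6, 371.9, 118.1, 151.2) = 118.1 kips → net-section rupture.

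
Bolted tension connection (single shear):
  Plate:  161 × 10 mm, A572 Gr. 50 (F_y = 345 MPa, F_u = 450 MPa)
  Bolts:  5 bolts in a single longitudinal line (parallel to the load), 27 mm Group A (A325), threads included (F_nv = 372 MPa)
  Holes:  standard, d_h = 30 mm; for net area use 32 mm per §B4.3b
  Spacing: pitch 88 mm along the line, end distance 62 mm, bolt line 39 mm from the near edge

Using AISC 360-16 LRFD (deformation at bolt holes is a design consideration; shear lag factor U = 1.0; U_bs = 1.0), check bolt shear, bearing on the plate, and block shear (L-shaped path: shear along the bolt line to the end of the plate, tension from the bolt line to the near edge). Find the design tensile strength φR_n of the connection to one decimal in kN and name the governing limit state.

624.4 kN (block shear governs)

Bolt shear: A_b = π(27)²/4 = 572.56 mm². φR_n = 0.75 × 372 × 572.56 × 5 × 1 = 798.7 kN.
Bearing (10 mm plate, F_u = 450 MPa): end bolts L_c = 62 − 30/2 = 47, R_n = min(1.2×47×10×450, 2.4×27×10×450) = 253.8 kN/bolt; interior L_c = 88 − 30 = 58, R_n = 291.6 kN/bolt. φR_n = 0.75 × (1×253.8 + 4×291.6) = 1065.2 kN.
Block shear: shear path 1×[62+4×88] = 1×414 mm, A_gv = 4140, A_nv = 1×(414 − 4.5×32)×10 = 2700 mm²; tension to near edge: (39 − 0.5×32)×10 = 230 mm². R_n = min(0.6×450×2700, 0.6×345×4140) + 1.0×450×230 = min(729, 856.98) + 103.5 = 832.5 kN. φR_n = 0.75 × 832.5 = 624.4 kN.
Governing: min(798.7, 1065.2, 624.4) = 624.4 kN → block shear.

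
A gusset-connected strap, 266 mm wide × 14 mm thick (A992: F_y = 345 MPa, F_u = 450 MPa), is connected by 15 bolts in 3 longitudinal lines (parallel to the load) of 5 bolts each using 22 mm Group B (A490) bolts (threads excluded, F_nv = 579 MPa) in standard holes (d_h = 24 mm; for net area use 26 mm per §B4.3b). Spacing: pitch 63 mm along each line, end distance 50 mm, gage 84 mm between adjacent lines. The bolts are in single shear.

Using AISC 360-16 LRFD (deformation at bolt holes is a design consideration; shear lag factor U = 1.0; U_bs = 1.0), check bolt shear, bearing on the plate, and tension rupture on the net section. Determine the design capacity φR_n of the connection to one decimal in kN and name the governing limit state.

Bolt shear: A_b = π(22)²/4 = 380.13 mm². φR_n = 0.75 × 579 × 380.13 × 15 × 1 = 2476.1 kN.
Bearing (14 mm plate, F_u = 450 MPa): end bolts L_c = 50 − 24/2 = 38, R_n = min(1.2×38×14×450, 2.4×22×14×450) = 287.28 kN/bolt; interior L_c = 63 − 24 = 39, R_n = 294.84 kN/bolt. φR_n = 0.75 × (3×287.28 + 12×294.84) = 3299.9 kN.
Tension rupture (net): A_n = (266 − 3×26)×14 = 2632 mm² (U = 1.0, A_e = A_n). φR_n = 0.75 × 450 × 2632 = 888.3 kN.
Governing: min(2476.1, 3299.9, 888.3) = 888.3 kN → net-section rupture.

888.3 kN (net-section rupture governs)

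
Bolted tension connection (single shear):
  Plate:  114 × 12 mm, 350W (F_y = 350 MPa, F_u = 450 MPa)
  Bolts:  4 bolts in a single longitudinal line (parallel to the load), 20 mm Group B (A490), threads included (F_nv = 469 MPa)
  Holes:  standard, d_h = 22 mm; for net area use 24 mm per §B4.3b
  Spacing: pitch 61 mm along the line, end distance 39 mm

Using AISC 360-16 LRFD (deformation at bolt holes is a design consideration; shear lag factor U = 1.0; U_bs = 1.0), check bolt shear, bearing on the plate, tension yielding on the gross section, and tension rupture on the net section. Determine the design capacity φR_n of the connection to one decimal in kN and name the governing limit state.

Bolt shear: A_b = π(20)²/4 = 314.16 mm². φR_n = 0.75 × 469 × 314.16 × 4 × 1 = 442.0 kN.
Bearing (12 mm plate, F_u = 450 MPa): end bolts L_c = 39 − 22/2 = 28, R_n = min(1.2×28×12×450, 2.4×20×12×450) = 181.44 kN/bolt; interior L_c = 61 − 22 = 39, R_n = 252.72 kN/bolt. φR_n = 0.75 × (1×181.44 + 3×252.72) = 704.7 kN.
Tension yield (gross): A_g = 114×12 = 1368 mm². φR_n = 0.90 × 350 × 1368 = 430.9 kN.
Tension rupture (net): A_n = (114 − 1×24)×12 = 1080 mm² (U = 1.0, A_e = A_n). φR_n = 0.75 × 450 × 1080 = 364.5 kN.
Governing: min(442.0, 704.7, 430.9, 364.5) = 364.5 kN → net-section rupture.

364.5 kN (net-section rupture governs)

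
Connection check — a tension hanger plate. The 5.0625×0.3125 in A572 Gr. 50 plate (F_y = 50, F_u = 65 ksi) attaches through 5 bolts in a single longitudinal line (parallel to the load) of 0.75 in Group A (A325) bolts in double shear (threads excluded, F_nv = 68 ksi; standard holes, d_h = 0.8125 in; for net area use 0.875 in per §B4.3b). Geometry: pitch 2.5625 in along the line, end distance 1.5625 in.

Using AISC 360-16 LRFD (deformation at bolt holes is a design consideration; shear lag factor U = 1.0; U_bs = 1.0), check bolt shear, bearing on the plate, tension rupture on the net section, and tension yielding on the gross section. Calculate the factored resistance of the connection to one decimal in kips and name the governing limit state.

Bolt shear: A_b = π(0.75)²/4 = 0.44179 in². φR_n = 0.75 × 68 × 0.44179 × 5 × 2 = 225.3 kips.
Bearing (0.3125 in plate, F_u = 65 ksi): end bolts L_c = 1.5625 − 0.8125/2 = 1.15625, R_n = min(1.2×1.15625×0.3125×65, 2.4×0.75×0.3125×65) = 28.184 kips/bolt; interior L_c = 2.5625 − 0.8125 = 1.75, R_n = 36.563 kips/bolt. φR_n = 0.75 × (1×28.184 + 4×36.563) = 130.8 kips.
Tension rupture (net): A_n = (5.0625 − 1×0.875)×0.3125 = 1.3086 in² (U = 1.0, A_e = A_n). φR_n = 0.75 × 65 × 1.3086 = 63.8 kips.
Tension yield (gross): A_g = 5.0625×0.3125 = 1.582 in². φR_n = 0.90 × 50 × 1.582 = 71.2 kips.
Governing: min(225.3, 130.8, 63.8, 71.2) = 63.8 kips → net-section rupture.

63.8 kips (net-section rupture governs)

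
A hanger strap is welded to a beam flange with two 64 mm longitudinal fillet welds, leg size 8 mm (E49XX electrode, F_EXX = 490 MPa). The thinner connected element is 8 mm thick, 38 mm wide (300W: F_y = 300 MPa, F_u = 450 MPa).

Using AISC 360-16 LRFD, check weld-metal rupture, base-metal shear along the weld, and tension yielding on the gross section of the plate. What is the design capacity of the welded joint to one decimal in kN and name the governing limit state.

82.1 kN (gross-section yield governs)

Weld metal: throat = 0.707×8 = 5.656 mm, L = 2×64 = 128 mm. φR_n = 0.75 × 0.6 × 490 × 5.656 × 128 = 159.6 kN.
Base metal shear (8 mm plate): yield φR_n = 1.0×0.6×300×8×128 = 184.3 kN; rupture φR_n = 0.75×0.6×450×8×128 = 207.4 kN; take 184.3 kN (yield).
Tension yield (gross): A_g = 38×8 = 304 mm². φR_n = 0.90 × 300 × 304 = 82.1 kN.
Governing: min(159.6, 184.3, 82.1) = 82.1 kN → gross-section yield.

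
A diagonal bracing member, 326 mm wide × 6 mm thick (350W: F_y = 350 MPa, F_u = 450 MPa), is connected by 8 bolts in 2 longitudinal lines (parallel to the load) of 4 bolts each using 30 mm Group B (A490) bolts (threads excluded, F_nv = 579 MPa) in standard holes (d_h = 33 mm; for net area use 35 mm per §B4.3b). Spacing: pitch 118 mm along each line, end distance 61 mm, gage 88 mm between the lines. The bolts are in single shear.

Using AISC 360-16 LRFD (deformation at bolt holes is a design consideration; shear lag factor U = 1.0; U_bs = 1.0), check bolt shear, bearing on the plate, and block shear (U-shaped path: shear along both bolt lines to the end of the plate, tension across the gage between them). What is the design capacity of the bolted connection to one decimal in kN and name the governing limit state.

818.1 kN (block shear governs)

Bolt shear: A_b = π(30)²/4 = 706.86 mm². φR_n = 0.75 × 579 × 706.86 × 8 × 1 = 2455.6 kN.
Bearing (6 mm plate, F_u = 450 MPa): end bolts L_c = 61 − 33/2 = 44.5, R_n = min(1.2×44.5×6×450, 2.4×30×6×450) = 144.18 kN/bolt; interior L_c = 118 − 33 = 85, R_n = 194.4 kN/bolt. φR_n = 0.75 × (2×144.18 + 6×194.4) = 1091.1 kN.
Block shear: shear path 2×[61+3×118] = 2×415 mm, A_gv = 4980, A_nv = 2×(415 − 3.5×35)×6 = 3510 mm²; tension across gage: (88 − 1×35)×6 = 318 mm². R_n = min(0.6×450×3510, 0.6×350×4980) + 1.0×450×318 = min(947.7, 1045.8) + 143.1 = 1090.8 kN. φR_n = 0.75 × 1090.8 = 818.1 kN.
Governing: min(2455.6, 1091.1, 818.1) = 818.1 kN → block shear.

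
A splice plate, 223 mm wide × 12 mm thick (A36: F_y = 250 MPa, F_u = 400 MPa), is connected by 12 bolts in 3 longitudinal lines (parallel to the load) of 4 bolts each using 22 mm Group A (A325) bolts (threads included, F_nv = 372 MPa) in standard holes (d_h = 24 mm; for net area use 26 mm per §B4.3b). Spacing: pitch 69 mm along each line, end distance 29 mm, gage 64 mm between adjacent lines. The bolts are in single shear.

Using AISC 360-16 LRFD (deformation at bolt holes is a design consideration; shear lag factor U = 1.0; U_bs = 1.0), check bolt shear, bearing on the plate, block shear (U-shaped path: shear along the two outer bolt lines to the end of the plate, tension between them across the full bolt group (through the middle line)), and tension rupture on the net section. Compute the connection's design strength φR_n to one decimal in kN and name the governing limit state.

522.0 kN (net-section rupture governs)

Bolt shear: A_b = π(22)²/4 = 380.13 mm². φR_n = 0.75 × 372 × 380.13 × 12 × 1 = 1272.7 kN.
Bearing (12 mm plate, F_u = 400 MPa): end bolts L_c = 29 − 24/2 = 17, R_n = min(1.2×17×12×400, 2.4×22×12×400) = 97.92 kN/bolt; interior L_c = 69 − 24 = 45, R_n = 253.44 kN/bolt. φR_n = 0.75 × (3×97.92 + 9×253.44) = 1931.0 kN.
Block shear: shear path 2×[29+3×69] = 2×236 mm, A_gv = 5664, A_nv = 2×(236 − 3.5×26)×12 = 3480 mm²; tension across gage: (128 − 2×26)×12 = 912 mm². R_n = min(0.6×400×3480, 0.6×250×5664) + 1.0×400×912 = min(835.2, 849.6) + 364.8 = 1200 kN. φR_n = 0.75 × 1200 = 900.0 kN.
Tension rupture (net): A_n = (223 − 3×26)×12 = 1740 mm² (U = 1.0, A_e = A_n). φR_n = 0.75 × 400 × 1740 = 522.0 kN.
Governing: min(1272.7, 1931.0, 900.0, 522.0) = 522.0 kN → net-section rupture.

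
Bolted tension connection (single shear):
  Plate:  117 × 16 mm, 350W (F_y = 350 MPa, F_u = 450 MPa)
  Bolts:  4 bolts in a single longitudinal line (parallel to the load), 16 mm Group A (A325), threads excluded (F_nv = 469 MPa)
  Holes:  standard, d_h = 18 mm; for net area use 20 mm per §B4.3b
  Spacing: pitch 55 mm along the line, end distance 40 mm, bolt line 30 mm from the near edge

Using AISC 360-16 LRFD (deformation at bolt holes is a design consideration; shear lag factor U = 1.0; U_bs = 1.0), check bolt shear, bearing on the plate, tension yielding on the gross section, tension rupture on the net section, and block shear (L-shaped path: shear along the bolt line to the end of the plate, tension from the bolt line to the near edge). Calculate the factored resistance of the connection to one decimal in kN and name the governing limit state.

Bolt shear: A_b = π(16)²/4 = 201.06 mm². φR_n = 0.75 × 469 × 201.06 × 4 × 1 = 282.9 kN.
Bearing (16 mm plate, F_u = 450 MPa): end bolts L_c = 40 − 18/2 = 31, R_n = min(1.2×31×16×450, 2.4×16×16×450) = 267.84 kN/bolt; interior L_c = 55 − 18 = 37, R_n = 276.48 kN/bolt. φR_n = 0.75 × (1×267.84 + 3×276.48) = 823.0 kN.
Tension yield (gross): A_g = 117×16 = 1872 mm². φR_n = 0.90 × 350 × 1872 = 589.7 kN.
Tension rupture (net): A_n = (117 − 1×20)×16 = 1552 mm² (U = 1.0, A_e = A_n). φR_n = 0.75 × 450 × 1552 = 523.8 kN.
Block shear: shear path 1×[40+3×55] = 1×205 mm, A_gv = 3280, A_nv = 1×(205 − 3.5×20)×16 = 2160 mm²; tension to near edge: (30 − 0.5×20)×16 = 320 mm². R_n = min(0.6×450×2160, 0.6×350×3280) + 1.0×450×320 = min(583.2, 688.8) + 144 = 727.2 kN. φR_n = 0.75 × 727.2 = 545.4 kN.
Governing: min(282.9, 823.0, 589.7, 523.8, 545.4) = 282.9 kN → bolt shear.

282.9 kN (bolt shear governs)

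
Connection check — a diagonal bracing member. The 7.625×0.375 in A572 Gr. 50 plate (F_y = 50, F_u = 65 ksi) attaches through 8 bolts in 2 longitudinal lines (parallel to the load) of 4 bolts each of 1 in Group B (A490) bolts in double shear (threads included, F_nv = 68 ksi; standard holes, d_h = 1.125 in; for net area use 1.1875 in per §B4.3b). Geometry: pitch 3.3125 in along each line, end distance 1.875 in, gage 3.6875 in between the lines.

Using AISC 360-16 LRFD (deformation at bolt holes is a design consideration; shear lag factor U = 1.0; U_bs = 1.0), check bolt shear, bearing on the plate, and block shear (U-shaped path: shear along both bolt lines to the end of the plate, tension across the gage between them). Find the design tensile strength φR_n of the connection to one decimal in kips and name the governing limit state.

213.7 kips (block shear governs)

Bolt shear: A_b = π(1)²/4 = 0.7854 in². φR_n = 0.75 × 68 × 0.7854 × 8 × 2 = 640.9 kips.
Bearing (0.375 in plate, F_u = 65 ksi): end bolts L_c = 1.875 − 1.125/2 = 1.3125, R_n = min(1.2×1.3125×0.375×65, 2.4×1×0.375×65) = 38.391 kips/bolt; interior L_c = 3.3125 − 1.125 = 2.1875, R_n = 58.5 kips/bolt. φR_n = 0.75 × (2×38.391 + 6×58.5) = 320.8 kips.
Block shear: shear path 2×[1.875+3×3.3125] = 2×11.8125 in, A_gv = 8.8594, A_nv = 2×(11.8125 − 3.5×1.1875)×0.375 = 5.7422 in²; tension across gage: (3.6875 − 1×1.1875)×0.375 = 0.9375 in². R_n = min(0.6×65×5.7422, 0.6×50×8.8594) + 1.0×65×0.9375 = min(223.95, 265.78) + 60.938 = 284.89 kips. φR_n = 0.75 × 284.89 = 213.7 kips.
Governing: min(640.9, 320.8, 213.7) = 213.7 kips → block shear.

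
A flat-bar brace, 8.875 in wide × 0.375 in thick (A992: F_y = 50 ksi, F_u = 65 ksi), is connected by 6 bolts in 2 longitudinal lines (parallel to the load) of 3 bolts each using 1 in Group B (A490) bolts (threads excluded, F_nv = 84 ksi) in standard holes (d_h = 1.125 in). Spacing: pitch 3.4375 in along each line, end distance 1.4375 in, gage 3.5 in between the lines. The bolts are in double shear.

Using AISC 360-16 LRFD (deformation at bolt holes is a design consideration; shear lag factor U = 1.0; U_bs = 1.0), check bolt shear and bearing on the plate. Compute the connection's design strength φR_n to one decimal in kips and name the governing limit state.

213.9 kips (bearing governs)

Bolt shear: A_b = π(1)²/4 = 0.7854 in². φR_n = 0.75 × 84 × 0.7854 × 6 × 2 = 593.8 kips.
Bearing (0.375 in plate, F_u = 65 ksi): end bolts L_c = 1.4375 − 1.125/2 = 0.875, R_n = min(1.2×0.875×0.375×65, 2.4×1×0.375×65) = 25.594 kips/bolt; interior L_c = 3.4375 − 1.125 = 2.3125, R_n = 58.5 kips/bolt. φR_n = 0.75 × (2×25.594 + 4×58.5) = 213.9 kips.
Governing: min(593.8, 213.9) = 213.9 kips → bearing.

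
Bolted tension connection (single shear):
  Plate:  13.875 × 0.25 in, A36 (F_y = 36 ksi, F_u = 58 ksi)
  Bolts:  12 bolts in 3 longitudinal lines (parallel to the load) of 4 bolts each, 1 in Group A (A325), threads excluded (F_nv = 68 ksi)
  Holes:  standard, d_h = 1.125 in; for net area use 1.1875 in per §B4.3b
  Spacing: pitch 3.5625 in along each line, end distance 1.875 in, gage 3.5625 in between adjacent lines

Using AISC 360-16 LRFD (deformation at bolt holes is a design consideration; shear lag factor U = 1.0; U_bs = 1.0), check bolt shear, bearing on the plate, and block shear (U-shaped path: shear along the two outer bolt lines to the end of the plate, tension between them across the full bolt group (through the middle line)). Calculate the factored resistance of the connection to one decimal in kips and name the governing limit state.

153.4 kips (block shear governs)

Bolt shear: A_b = π(1)²/4 = 0.7854 in². φR_n = 0.75 × 68 × 0.7854 × 12 × 1 = 480.7 kips.
Bearing (0.25 in plate, F_u = 58 ksi): end bolts L_c = 1.875 − 1.125/2 = 1.3125, R_n = min(1.2×1.3125×0.25×58, 2.4×1×0.25×58) = 22.838 kips/bolt; interior L_c = 3.5625 − 1.125 = 2.4375, R_n = 34.8 kips/bolt. φR_n = 0.75 × (3×22.838 + 9×34.8) = 286.3 kips.
Block shear: shear path 2×[1.875+3×3.5625] = 2×12.5625 in, A_gv = 6.2813, A_nv = 2×(12.5625 − 3.5×1.1875)×0.25 = 4.2031 in²; tension across gage: (7.125 − 2×1.1875)×0.25 = 1.1875 in². R_n = min(0.6×58×4.2031, 0.6×36×6.2813) + 1.0×58×1.1875 = min(146.27, 135.68) + 68.875 = 204.56 kips. φR_n = 0.75 × 204.56 = 153.4 kips.
Governing: min(480.7, 286.3, 153.4) = 153.4 kips → block shear.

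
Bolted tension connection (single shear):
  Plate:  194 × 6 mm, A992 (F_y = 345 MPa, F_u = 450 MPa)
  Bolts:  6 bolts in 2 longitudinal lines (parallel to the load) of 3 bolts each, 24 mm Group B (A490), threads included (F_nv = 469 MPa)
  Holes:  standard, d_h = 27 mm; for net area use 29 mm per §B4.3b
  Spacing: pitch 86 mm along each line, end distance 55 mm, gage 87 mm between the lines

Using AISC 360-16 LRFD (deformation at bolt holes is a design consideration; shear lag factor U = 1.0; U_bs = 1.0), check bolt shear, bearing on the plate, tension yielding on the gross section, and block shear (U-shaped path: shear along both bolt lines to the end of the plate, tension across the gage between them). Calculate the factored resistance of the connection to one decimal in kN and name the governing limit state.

Bolt shear: A_b = π(24)²/4 = 452.39 mm². φR_n = 0.75 × 469 × 452.39 × 6 × 1 = 954.8 kN.
Bearing (6 mm plate, F_u = 450 MPa): end bolts L_c = 55 − 27/2 = 41.5, R_n = min(1.2×41.5×6×450, 2.4×24×6×450) = 134.46 kN/bolt; interior L_c = 86 − 27 = 59, R_n = 155.52 kN/bolt. φR_n = 0.75 × (2×134.46 + 4×155.52) = 668.3 kN.
Tension yield (gross): A_g = 194×6 = 1164 mm². φR_n = 0.90 × 345 × 1164 = 361.4 kN.
Block shear: shear path 2×[55+2×86] = 2×227 mm, A_gv = 2724, A_nv = 2×(227 − 2.5×29)×6 = 1854 mm²; tension across gage: (87 − 1×29)×6 = 348 mm². R_n = min(0.6×450×1854, 0.6×345×2724) + 1.0×450×348 = min(500.58, 563.87) + 156.6 = 657.18 kN. φR_n = 0.75 × 657.18 = 492.9 kN.
Governing: min(954.8, 668.3, 361.4, 492.9) = 361.4 kN → gross-section yield.

361.4 kN (gross-section yield governs)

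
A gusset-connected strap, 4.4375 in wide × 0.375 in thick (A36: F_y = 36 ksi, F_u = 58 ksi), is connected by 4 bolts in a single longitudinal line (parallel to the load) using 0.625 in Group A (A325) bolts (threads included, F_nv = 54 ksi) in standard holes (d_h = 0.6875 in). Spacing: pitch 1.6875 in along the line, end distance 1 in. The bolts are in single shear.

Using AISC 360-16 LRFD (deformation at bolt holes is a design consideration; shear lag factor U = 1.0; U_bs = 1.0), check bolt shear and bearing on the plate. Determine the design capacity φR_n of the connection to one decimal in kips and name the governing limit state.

Bolt shear: A_b = π(0.625)²/4 = 0.3068 in². φR_n = 0.75 × 54 × 0.3068 × 4 × 1 = 49.7 kips.
Bearing (0.375 in plate, F_u = 58 ksi): end bolts L_c = 1 − 0.6875/2 = 0.65625, R_n = min(1.2×0.65625×0.375×58, 2.4×0.625×0.375×58) = 17.128 kips/bolt; interior L_c = 1.6875 − 0.6875 = 1, R_n = 26.1 kips/bolt. φR_n = 0.75 × (1×17.128 + 3×26.1) = 71.6 kips.
Governing: min(49.7, 71.6) = 49.7 kips → bolt shear.

49.7 kips (bolt shear governs)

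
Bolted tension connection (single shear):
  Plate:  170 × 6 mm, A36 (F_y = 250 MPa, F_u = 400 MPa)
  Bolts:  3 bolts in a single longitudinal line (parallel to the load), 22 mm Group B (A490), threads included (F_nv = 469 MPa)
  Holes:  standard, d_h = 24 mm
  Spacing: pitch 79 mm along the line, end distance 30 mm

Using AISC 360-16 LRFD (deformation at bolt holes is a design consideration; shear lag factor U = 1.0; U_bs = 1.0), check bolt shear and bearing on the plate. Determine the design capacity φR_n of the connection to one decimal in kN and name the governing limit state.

Bolt shear: A_b = π(22)²/4 = 380.13 mm². φR_n = 0.75 × 469 × 380.13 × 3 × 1 = 401.1 kN.
Bearing (6 mm plate, F_u = 400 MPa): end bolts L_c = 30 − 24/2 = 18, R_n = min(1.2×18×6×400, 2.4×22×6×400) = 51.84 kN/bolt; interior L_c = 79 − 24 = 55, R_n = 126.72 kN/bolt. φR_n = 0.75 × (1×51.84 + 2×126.72) = 229.0 kN.
Governing: min(401.1, 229.0) = 229.0 kN → bearing.

229.0 kN (bearing governs)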